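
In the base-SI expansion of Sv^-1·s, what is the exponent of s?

Sv = J/kg (equivalent dose = energy per mass),
    = m²·s⁻².
So Sv⁻¹ = m⁻²·s².
Combining: Sv⁻¹·s = (m⁻²·s²) · s = m⁻²·s³.
The exponent of s is 3.

3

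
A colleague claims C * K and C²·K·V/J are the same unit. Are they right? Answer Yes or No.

Left side:
  C = A·s = s·A (charge = current × time).
  Combining: C·K = (s·A) · K = s·A·K.
Right side:
  C = A·s = s·A (charge = current × time).
  So C² = s²·A².
  J = N·m (work = force × distance),
      = kg·m²·s⁻².
  So J⁻¹ = kg⁻¹·m⁻²·s².
  V = W/A (potential = power per current),
      = kg·m²·s⁻³·A⁻¹.
  Combining: C²·J⁻¹·K·V = (s²·A²) · (kg⁻¹·m⁻²·s²) · K · (kg·m²·s⁻³·A⁻¹) = s·A·K.
Both reduce to s·A·K.

Yes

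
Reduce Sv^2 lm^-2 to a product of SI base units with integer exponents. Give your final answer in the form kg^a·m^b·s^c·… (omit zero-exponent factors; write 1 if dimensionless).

Sv = J/kg (equivalent dose = energy per mass),
    = m²·s⁻².
So Sv² = m⁴·s⁻⁴.
lm = cd·sr = cd (luminous flux; sr is dimensionless).
So lm⁻² = cd⁻².
Combining: Sv²·lm⁻² = (m⁴·s⁻⁴) · cd⁻² = m⁴·s⁻⁴·cd⁻².

m⁴·s⁻⁴·cd⁻²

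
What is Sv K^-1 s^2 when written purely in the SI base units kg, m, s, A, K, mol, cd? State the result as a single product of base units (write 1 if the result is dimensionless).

m²·K⁻¹

Sv = m²·s⁻².
Combining: Sv·K⁻¹·s² = (m²·s⁻²) · K⁻¹ · s² = m²·K⁻¹.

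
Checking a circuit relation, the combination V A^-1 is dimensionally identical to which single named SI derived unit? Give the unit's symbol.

V = W/A (potential = power per current),
    = kg·m²·s⁻³·A⁻¹.
Combining: V·A⁻¹ = (kg·m²·s⁻³·A⁻¹) · A⁻¹ = kg·m²·s⁻³·A⁻².
kg·m²·s⁻³·A⁻² is the base-SI form of the ohm.

Ω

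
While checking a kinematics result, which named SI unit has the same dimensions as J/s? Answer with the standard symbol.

J = kg·m²·s⁻².
Combining: s⁻¹·J = s⁻¹ · (kg·m²·s⁻²) = kg·m²·s⁻³.
kg·m²·s⁻³ is the base-SI form of the watt.

W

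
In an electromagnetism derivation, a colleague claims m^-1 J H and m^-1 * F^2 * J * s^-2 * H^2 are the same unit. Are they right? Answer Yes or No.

Left side:
  J = N·m (work = force × distance),
      = kg·m²·s⁻².
  H = Wb/A (inductance = flux per current),
      = kg·m²·s⁻²·A⁻².
  Combining: m⁻¹·J·H = m⁻¹ · (kg·m²·s⁻²) · (kg·m²·s⁻²·A⁻²) = kg²·m³·s⁻⁴·A⁻².
Right side:
  F = kg⁻¹·m⁻²·s⁴·A².
  So F² = kg⁻²·m⁻⁴·s⁸·A⁴.
  J = kg·m²·s⁻².
  H = kg·m²·s⁻²·A⁻².
  So H² = kg²·m⁴·s⁻⁴·A⁻⁴.
  Combining: m⁻¹·F²·J·s⁻²·H² = m⁻¹ · (kg⁻²·m⁻⁴·s⁸·A⁴) · (kg·m²·s⁻²) · s⁻² · (kg²·m⁴·s⁻⁴·A⁻⁴) = kg·m.
Left is kg²·m³·s⁻⁴·A⁻²; right is kg·m — different.

No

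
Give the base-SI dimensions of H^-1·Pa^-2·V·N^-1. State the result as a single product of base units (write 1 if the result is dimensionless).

kg⁻³·m·s⁵·A

H = kg·m²·s⁻²·A⁻².
So H⁻¹ = kg⁻¹·m⁻²·s²·A².
Pa = kg·m⁻¹·s⁻².
So Pa⁻² = kg⁻²·m²·s⁴.
V = kg·m²·s⁻³·A⁻¹.
N = kg·m·s⁻².
So N⁻¹ = kg⁻¹·m⁻¹·s².
Combining: H⁻¹·Pa⁻²·V·N⁻¹ = (kg⁻¹·m⁻²·s²·A²) · (kg⁻²·m²·s⁴) · (kg·m²·s⁻³·A⁻¹) · (kg⁻¹·m⁻¹·s²) = kg⁻³·m·s⁵·A.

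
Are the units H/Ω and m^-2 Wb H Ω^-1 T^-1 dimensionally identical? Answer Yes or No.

Yes

Left side:
  H = Wb/A (inductance = flux per current),
      = kg·m²·s⁻²·A⁻².
  Ω = V/A (resistance = voltage per current),
      = kg·m²·s⁻³·A⁻².
  So Ω⁻¹ = kg⁻¹·m⁻²·s³·A².
  Combining: H·Ω⁻¹ = (kg·m²·s⁻²·A⁻²) · (kg⁻¹·m⁻²·s³·A²) = s.
Right side:
  Wb = kg·m²·s⁻²·A⁻¹.
  H = kg·m²·s⁻²·A⁻².
  Ω = kg·m²·s⁻³·A⁻².
  So Ω⁻¹ = kg⁻¹·m⁻²·s³·A².
  T = kg·s⁻²·A⁻¹.
  So T⁻¹ = kg⁻¹·s²·A.
  Combining: m⁻²·Wb·H·Ω⁻¹·T⁻¹ = m⁻² · (kg·m²·s⁻²·A⁻¹) · (kg·m²·s⁻²·A⁻²) · (kg⁻¹·m⁻²·s³·A²) · (kg⁻¹·s²·A) = s.
Both reduce to s.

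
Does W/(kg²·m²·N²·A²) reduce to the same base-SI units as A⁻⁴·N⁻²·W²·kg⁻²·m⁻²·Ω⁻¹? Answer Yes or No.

Left side:
  W = J/s (power = energy per time),
      = kg·m²·s⁻³.
  N = kg·m/s² = kg·m·s⁻² (force = mass × acceleration).
  So N⁻² = kg⁻²·m⁻²·s⁴.
  Combining: kg⁻²·W·m⁻²·N⁻²·A⁻² = kg⁻² · (kg·m²·s⁻³) · m⁻² · (kg⁻²·m⁻²·s⁴) · A⁻² = kg⁻³·m⁻²·s·A⁻².
Right side:
  N = kg·m/s² = kg·m·s⁻² (force = mass × acceleration).
  So N⁻² = kg⁻²·m⁻²·s⁴.
  W = J/s (power = energy per time),
      = kg·m²·s⁻³.
  So W² = kg²·m⁴·s⁻⁶.
  Ω = V/A (resistance = voltage per current),
      = kg·m²·s⁻³·A⁻².
  So Ω⁻¹ = kg⁻¹·m⁻²·s³·A².
  Combining: A⁻⁴·N⁻²·W²·kg⁻²·m⁻²·Ω⁻¹ = A⁻⁴ · (kg⁻²·m⁻²·s⁴) · (kg²·m⁴·s⁻⁶) · kg⁻² · m⁻² · (kg⁻¹·m⁻²·s³·A²) = kg⁻³·m⁻²·s·A⁻².
Both reduce to kg⁻³·m⁻²·s·A⁻².

Yes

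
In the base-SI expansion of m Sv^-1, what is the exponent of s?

Sv = J/kg (equivalent dose = energy per mass),
    = m²·s⁻².
So Sv⁻¹ = m⁻²·s².
Combining: m·Sv⁻¹ = m · (m⁻²·s²) = m⁻¹·s².
The exponent of s is 2.

2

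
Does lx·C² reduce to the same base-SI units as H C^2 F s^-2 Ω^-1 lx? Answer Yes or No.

No

Left side:
  lx = m⁻²·cd.
  C = s·A.
  So C² = s²·A².
  Combining: lx·C² = (m⁻²·cd) · (s²·A²) = m⁻²·s²·A²·cd.
Right side:
  H = Wb/A (inductance = flux per current),
      = kg·m²·s⁻²·A⁻².
  C = A·s = s·A (charge = current × time).
  So C² = s²·A².
  F = C/V (capacitance = charge per voltage),
      = A·s/(kg·m²·s⁻³·A⁻¹) (substituting C and V),
      = kg⁻¹·m⁻²·s⁴·A².
  Ω = V/A (resistance = voltage per current),
      = kg·m²·s⁻³·A⁻².
  So Ω⁻¹ = kg⁻¹·m⁻²·s³·A².
  lx = lm/m² (illuminance = luminous flux per area),
      = m⁻²·cd.
  Combining: H·C²·F·s⁻²·Ω⁻¹·lx = (kg·m²·s⁻²·A⁻²) · (s²·A²) · (kg⁻¹·m⁻²·s⁴·A²) · s⁻² · (kg⁻¹·m⁻²·s³·A²) · (m⁻²·cd) = kg⁻¹·m⁻⁴·s⁵·A⁴·cd.
Left is m⁻²·s²·A²·cd; right is kg⁻¹·m⁻⁴·s⁵·A⁴·cd — different.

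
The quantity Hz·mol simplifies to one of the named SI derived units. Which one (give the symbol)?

kat

Hz = 1/s = s⁻¹ (frequency is cycles per second).
Combining: Hz·mol = s⁻¹ · mol = s⁻¹·mol.
s⁻¹·mol is the base-SI form of the katal.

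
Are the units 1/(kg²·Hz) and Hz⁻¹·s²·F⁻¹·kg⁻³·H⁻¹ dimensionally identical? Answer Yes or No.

No

Left side:
  Hz = s⁻¹.
  So Hz⁻¹ = s.
  Combining: kg⁻²·Hz⁻¹ = kg⁻² · s = kg⁻²·s.
Right side:
  Hz = s⁻¹.
  So Hz⁻¹ = s.
  F = kg⁻¹·m⁻²·s⁴·A².
  So F⁻¹ = kg·m²·s⁻⁴·A⁻².
  H = kg·m²·s⁻²·A⁻².
  So H⁻¹ = kg⁻¹·m⁻²·s²·A².
  Combining: Hz⁻¹·s²·F⁻¹·kg⁻³·H⁻¹ = s · s² · (kg·m²·s⁻⁴·A⁻²) · kg⁻³ · (kg⁻¹·m⁻²·s²·A²) = kg⁻³·s.
Left is kg⁻²·s; right is kg⁻³·s — different.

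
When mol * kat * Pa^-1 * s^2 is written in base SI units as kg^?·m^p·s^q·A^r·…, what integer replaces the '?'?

kat = mol/s = s⁻¹·mol (catalytic activity).
Pa = N/m² (pressure = force per area),
    = kg·m⁻¹·s⁻².
So Pa⁻¹ = kg⁻¹·m·s².
Combining: mol·kat·Pa⁻¹·s² = mol · (s⁻¹·mol) · (kg⁻¹·m·s²) · s² = kg⁻¹·m·s³·mol².
The exponent of kg is -1.

-1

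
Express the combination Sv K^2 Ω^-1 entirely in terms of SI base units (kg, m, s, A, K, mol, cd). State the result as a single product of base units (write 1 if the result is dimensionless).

Sv = J/kg (equivalent dose = energy per mass),
    = m²·s⁻².
Ω = V/A (resistance = voltage per current),
    = kg·m²·s⁻³·A⁻².
So Ω⁻¹ = kg⁻¹·m⁻²·s³·A².
Combining: Sv·K²·Ω⁻¹ = (m²·s⁻²) · K² · (kg⁻¹·m⁻²·s³·A²) = kg⁻¹·s·A²·K².

kg⁻¹·s·A²·K²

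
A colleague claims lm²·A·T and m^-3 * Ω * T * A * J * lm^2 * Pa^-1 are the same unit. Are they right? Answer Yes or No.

No

Left side:
  lm = cd·sr = cd (luminous flux; sr is dimensionless).
  So lm² = cd².
  T = Wb/m² (flux density = flux per area),
      = kg·s⁻²·A⁻¹.
  Combining: lm²·A·T = cd² · A · (kg·s⁻²·A⁻¹) = kg·s⁻²·cd².
Right side:
  Ω = V/A (resistance = voltage per current),
      = kg·m²·s⁻³·A⁻².
  T = Wb/m² (flux density = flux per area),
      = kg·s⁻²·A⁻¹.
  J = N·m (work = force × distance),
      = kg·m²·s⁻².
  lm = cd·sr = cd (luminous flux; sr is dimensionless).
  So lm² = cd².
  Pa = N/m² (pressure = force per area),
      = kg·m⁻¹·s⁻².
  So Pa⁻¹ = kg⁻¹·m·s².
  Combining: m⁻³·Ω·T·A·J·lm²·Pa⁻¹ = m⁻³ · (kg·m²·s⁻³·A⁻²) · (kg·s⁻²·A⁻¹) · A · (kg·m²·s⁻²) · cd² · (kg⁻¹·m·s²) = kg²·m²·s⁻⁵·A⁻²·cd².
Left is kg·s⁻²·cd²; right is kg²·m²·s⁻⁵·A⁻²·cd² — different.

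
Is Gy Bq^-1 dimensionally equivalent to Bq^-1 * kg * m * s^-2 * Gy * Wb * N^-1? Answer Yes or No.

Left side:
  Gy = J/kg (absorbed dose = energy per mass),
      = m²·s⁻².
  Bq = 1/s = s⁻¹ (activity is decays per second).
  So Bq⁻¹ = s.
  Combining: Gy·Bq⁻¹ = (m²·s⁻²) · s = m²·s⁻¹.
Right side:
  Bq = 1/s = s⁻¹ (activity is decays per second).
  So Bq⁻¹ = s.
  Gy = J/kg (absorbed dose = energy per mass),
      = m²·s⁻².
  Wb = V·s (flux: a volt is a weber per second),
      = kg·m²·s⁻²·A⁻¹.
  N = kg·m/s² = kg·m·s⁻² (force = mass × acceleration).
  So N⁻¹ = kg⁻¹·m⁻¹·s².
  Combining: Bq⁻¹·kg·m·s⁻²·Gy·Wb·N⁻¹ = s · kg · m · s⁻² · (m²·s⁻²) · (kg·m²·s⁻²·A⁻¹) · (kg⁻¹·m⁻¹·s²) = kg·m⁴·s⁻³·A⁻¹.
Left is m²·s⁻¹; right is kg·m⁴·s⁻³·A⁻¹ — different.

No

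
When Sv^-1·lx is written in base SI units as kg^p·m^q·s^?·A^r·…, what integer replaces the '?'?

2

Sv = J/kg (equivalent dose = energy per mass),
    = m²·s⁻².
So Sv⁻¹ = m⁻²·s².
lx = lm/m² (illuminance = luminous flux per area),
    = m⁻²·cd.
Combining: Sv⁻¹·lx = (m⁻²·s²) · (m⁻²·cd) = m⁻⁴·s²·cd.
The exponent of s is 2.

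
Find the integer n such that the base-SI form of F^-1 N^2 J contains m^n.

F = C/V (capacitance = charge per voltage),
    = A·s/(kg·m²·s⁻³·A⁻¹) (substituting C and V),
    = kg⁻¹·m⁻²·s⁴·A².
So F⁻¹ = kg·m²·s⁻⁴·A⁻².
N = kg·m/s² = kg·m·s⁻² (force = mass × acceleration).
So N² = kg²·m²·s⁻⁴.
J = N·m (work = force × distance),
    = kg·m²·s⁻².
Combining: F⁻¹·N²·J = (kg·m²·s⁻⁴·A⁻²) · (kg²·m²·s⁻⁴) · (kg·m²·s⁻²) = kg⁴·m⁶·s⁻¹⁰·A⁻².
The exponent of m is 6.

6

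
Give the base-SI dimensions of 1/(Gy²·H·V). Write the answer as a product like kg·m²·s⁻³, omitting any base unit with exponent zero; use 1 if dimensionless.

Gy = m²·s⁻².
So Gy⁻² = m⁻⁴·s⁴.
H = kg·m²·s⁻²·A⁻².
So H⁻¹ = kg⁻¹·m⁻²·s²·A².
V = kg·m²·s⁻³·A⁻¹.
So V⁻¹ = kg⁻¹·m⁻²·s³·A.
Combining: Gy⁻²·H⁻¹·V⁻¹ = (m⁻⁴·s⁴) · (kg⁻¹·m⁻²·s²·A²) · (kg⁻¹·m⁻²·s³·A) = kg⁻²·m⁻⁸·s⁹·A³.

kg⁻²·m⁻⁸·s⁹·A³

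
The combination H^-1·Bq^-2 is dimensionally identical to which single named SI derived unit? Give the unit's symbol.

F

H = kg·m²·s⁻²·A⁻².
So H⁻¹ = kg⁻¹·m⁻²·s²·A².
Bq = s⁻¹.
So Bq⁻² = s².
Combining: H⁻¹·Bq⁻² = (kg⁻¹·m⁻²·s²·A²) · s² = kg⁻¹·m⁻²·s⁴·A².
kg⁻¹·m⁻²·s⁴·A² is the base-SI form of the farad.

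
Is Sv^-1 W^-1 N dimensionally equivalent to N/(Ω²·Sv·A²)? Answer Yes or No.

Left side:
  Sv = J/kg (equivalent dose = energy per mass),
      = m²·s⁻².
  So Sv⁻¹ = m⁻²·s².
  W = J/s (power = energy per time),
      = kg·m²·s⁻³.
  So W⁻¹ = kg⁻¹·m⁻²·s³.
  N = kg·m/s² = kg·m·s⁻² (force = mass × acceleration).
  Combining: Sv⁻¹·W⁻¹·N = (m⁻²·s²) · (kg⁻¹·m⁻²·s³) · (kg·m·s⁻²) = m⁻³·s³.
Right side:
  N = kg·m·s⁻².
  Ω = kg·m²·s⁻³·A⁻².
  So Ω⁻² = kg⁻²·m⁻⁴·s⁶·A⁴.
  Sv = m²·s⁻².
  So Sv⁻¹ = m⁻²·s².
  Combining: N·Ω⁻²·Sv⁻¹·A⁻² = (kg·m·s⁻²) · (kg⁻²·m⁻⁴·s⁶·A⁴) · (m⁻²·s²) · A⁻² = kg⁻¹·m⁻⁵·s⁶·A².
Left is m⁻³·s³; right is kg⁻¹·m⁻⁵·s⁶·A² — different.

No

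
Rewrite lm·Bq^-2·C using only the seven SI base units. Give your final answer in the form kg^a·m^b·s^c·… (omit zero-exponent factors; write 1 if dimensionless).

s³·A·cd

lm = cd·sr = cd (luminous flux; sr is dimensionless).
Bq = 1/s = s⁻¹ (activity is decays per second).
So Bq⁻² = s².
C = A·s = s·A (charge = current × time).
Combining: lm·Bq⁻²·C = cd · s² · (s·A) = s³·A·cd.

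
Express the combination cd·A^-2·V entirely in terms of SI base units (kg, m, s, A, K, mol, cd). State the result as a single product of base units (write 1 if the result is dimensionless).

kg·m²·s⁻³·A⁻³·cd

V = kg·m²·s⁻³·A⁻¹.
Combining: cd·A⁻²·V = cd · A⁻² · (kg·m²·s⁻³·A⁻¹) = kg·m²·s⁻³·A⁻³·cd.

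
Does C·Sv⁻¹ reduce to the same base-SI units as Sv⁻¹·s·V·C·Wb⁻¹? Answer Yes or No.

Yes

Left side:
  C = A·s = s·A (charge = current × time).
  Sv = J/kg (equivalent dose = energy per mass),
      = m²·s⁻².
  So Sv⁻¹ = m⁻²·s².
  Combining: C·Sv⁻¹ = (s·A) · (m⁻²·s²) = m⁻²·s³·A.
Right side:
  Sv = J/kg (equivalent dose = energy per mass),
      = m²·s⁻².
  So Sv⁻¹ = m⁻²·s².
  V = W/A (potential = power per current),
      = kg·m²·s⁻³·A⁻¹.
  C = A·s = s·A (charge = current × time).
  Wb = V·s (flux: a volt is a weber per second),
      = kg·m²·s⁻²·A⁻¹.
  So Wb⁻¹ = kg⁻¹·m⁻²·s²·A.
  Combining: Sv⁻¹·s·V·C·Wb⁻¹ = (m⁻²·s²) · s · (kg·m²·s⁻³·A⁻¹) · (s·A) · (kg⁻¹·m⁻²·s²·A) = m⁻²·s³·A.
Both reduce to m⁻²·s³·A.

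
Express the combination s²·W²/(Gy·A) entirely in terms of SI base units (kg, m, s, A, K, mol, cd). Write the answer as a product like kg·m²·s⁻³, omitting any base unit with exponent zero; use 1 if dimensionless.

Gy = m²·s⁻².
So Gy⁻¹ = m⁻²·s².
W = kg·m²·s⁻³.
So W² = kg²·m⁴·s⁻⁶.
Combining: Gy⁻¹·A⁻¹·s²·W² = (m⁻²·s²) · A⁻¹ · s² · (kg²·m⁴·s⁻⁶) = kg²·m²·s⁻²·A⁻¹.

kg²·m²·s⁻²·A⁻¹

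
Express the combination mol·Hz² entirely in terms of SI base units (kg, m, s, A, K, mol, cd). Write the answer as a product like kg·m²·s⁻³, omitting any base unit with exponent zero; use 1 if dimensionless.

s⁻²·mol

Hz = s⁻¹.
So Hz² = s⁻².
Combining: mol·Hz² = mol · s⁻² = s⁻²·mol.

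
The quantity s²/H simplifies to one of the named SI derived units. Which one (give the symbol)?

H = kg·m²·s⁻²·A⁻².
So H⁻¹ = kg⁻¹·m⁻²·s²·A².
Combining: H⁻¹·s² = (kg⁻¹·m⁻²·s²·A²) · s² = kg⁻¹·m⁻²·s⁴·A².
kg⁻¹·m⁻²·s⁴·A² is the base-SI form of the farad.

F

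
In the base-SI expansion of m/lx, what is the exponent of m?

lx = lm/m² (illuminance = luminous flux per area),
    = m⁻²·cd.
So lx⁻¹ = m²·cd⁻¹.
Combining: lx⁻¹·m = (m²·cd⁻¹) · m = m³·cd⁻¹.
The exponent of m is 3.

3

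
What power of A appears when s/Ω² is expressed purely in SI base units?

Ω = V/A (resistance = voltage per current),
    = kg·m²·s⁻³·A⁻².
So Ω⁻² = kg⁻²·m⁻⁴·s⁶·A⁴.
Combining: s·Ω⁻² = s · (kg⁻²·m⁻⁴·s⁶·A⁴) = kg⁻²·m⁻⁴·s⁷·A⁴.
The exponent of A is 4.

4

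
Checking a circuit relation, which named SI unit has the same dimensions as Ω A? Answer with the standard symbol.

V

Ω = V/A (resistance = voltage per current),
    = kg·m²·s⁻³·A⁻².
Combining: Ω·A = (kg·m²·s⁻³·A⁻²) · A = kg·m²·s⁻³·A⁻¹.
kg·m²·s⁻³·A⁻¹ is the base-SI form of the volt.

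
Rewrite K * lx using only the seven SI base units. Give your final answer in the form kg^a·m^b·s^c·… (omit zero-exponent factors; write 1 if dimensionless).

lx = m⁻²·cd.
Combining: K·lx = K · (m⁻²·cd) = m⁻²·K·cd.

m⁻²·K·cd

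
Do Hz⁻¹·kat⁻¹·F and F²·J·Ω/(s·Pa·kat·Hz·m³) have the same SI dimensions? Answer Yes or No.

Left side:
  Hz = 1/s = s⁻¹ (frequency is cycles per second).
  So Hz⁻¹ = s.
  kat = mol/s = s⁻¹·mol (catalytic activity).
  So kat⁻¹ = s·mol⁻¹.
  F = C/V (capacitance = charge per voltage),
      = A·s/(kg·m²·s⁻³·A⁻¹) (substituting C and V),
      = kg⁻¹·m⁻²·s⁴·A².
  Combining: Hz⁻¹·kat⁻¹·F = s · (s·mol⁻¹) · (kg⁻¹·m⁻²·s⁴·A²) = kg⁻¹·m⁻²·s⁶·A²·mol⁻¹.
Right side:
  F = C/V (capacitance = charge per voltage),
      = A·s/(kg·m²·s⁻³·A⁻¹) (substituting C and V),
      = kg⁻¹·m⁻²·s⁴·A².
  So F² = kg⁻²·m⁻⁴·s⁸·A⁴.
  J = N·m (work = force × distance),
      = kg·m²·s⁻².
  Pa = N/m² (pressure = force per area),
      = kg·m⁻¹·s⁻².
  So Pa⁻¹ = kg⁻¹·m·s².
  kat = mol/s = s⁻¹·mol (catalytic activity).
  So kat⁻¹ = s·mol⁻¹.
  Hz = 1/s = s⁻¹ (frequency is cycles per second).
  So Hz⁻¹ = s.
  Ω = V/A (resistance = voltage per current),
      = kg·m²·s⁻³·A⁻².
  Combining: F²·J·s⁻¹·Pa⁻¹·kat⁻¹·Hz⁻¹·Ω·m⁻³ = (kg⁻²·m⁻⁴·s⁸·A⁴) · (kg·m²·s⁻²) · s⁻¹ · (kg⁻¹·m·s²) · (s·mol⁻¹) · s · (kg·m²·s⁻³·A⁻²) · m⁻³ = kg⁻¹·m⁻²·s⁶·A²·mol⁻¹.
Both reduce to kg⁻¹·m⁻²·s⁶·A²·mol⁻¹.

Yes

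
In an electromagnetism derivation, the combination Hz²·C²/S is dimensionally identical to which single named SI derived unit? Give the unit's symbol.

Hz = 1/s = s⁻¹ (frequency is cycles per second).
So Hz² = s⁻².
S = 1/Ω (conductance is reciprocal resistance),
    = kg⁻¹·m⁻²·s³·A².
So S⁻¹ = kg·m²·s⁻³·A⁻².
C = A·s = s·A (charge = current × time).
So C² = s²·A².
Combining: Hz²·S⁻¹·C² = s⁻² · (kg·m²·s⁻³·A⁻²) · (s²·A²) = kg·m²·s⁻³.
kg·m²·s⁻³ is the base-SI form of the watt.

W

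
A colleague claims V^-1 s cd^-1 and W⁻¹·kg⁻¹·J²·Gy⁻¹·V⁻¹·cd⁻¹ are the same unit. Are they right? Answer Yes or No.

Yes

Left side:
  V = kg·m²·s⁻³·A⁻¹.
  So V⁻¹ = kg⁻¹·m⁻²·s³·A.
  Combining: V⁻¹·s·cd⁻¹ = (kg⁻¹·m⁻²·s³·A) · s · cd⁻¹ = kg⁻¹·m⁻²·s⁴·A·cd⁻¹.
Right side:
  W = kg·m²·s⁻³.
  So W⁻¹ = kg⁻¹·m⁻²·s³.
  J = kg·m²·s⁻².
  So J² = kg²·m⁴·s⁻⁴.
  Gy = m²·s⁻².
  So Gy⁻¹ = m⁻²·s².
  V = kg·m²·s⁻³·A⁻¹.
  So V⁻¹ = kg⁻¹·m⁻²·s³·A.
  Combining: W⁻¹·kg⁻¹·J²·Gy⁻¹·V⁻¹·cd⁻¹ = (kg⁻¹·m⁻²·s³) · kg⁻¹ · (kg²·m⁴·s⁻⁴) · (m⁻²·s²) · (kg⁻¹·m⁻²·s³·A) · cd⁻¹ = kg⁻¹·m⁻²·s⁴·A·cd⁻¹.
Both reduce to kg⁻¹·m⁻²·s⁴·A·cd⁻¹.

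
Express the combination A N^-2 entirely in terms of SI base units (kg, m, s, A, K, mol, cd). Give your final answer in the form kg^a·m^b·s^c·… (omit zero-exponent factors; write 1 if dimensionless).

kg⁻²·m⁻²·s⁴·A

N = kg·m·s⁻².
So N⁻² = kg⁻²·m⁻²·s⁴.
Combining: A·N⁻² = A · (kg⁻²·m⁻²·s⁴) = kg⁻²·m⁻²·s⁴·A.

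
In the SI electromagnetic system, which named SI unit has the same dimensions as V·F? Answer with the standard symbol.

C

V = W/A (potential = power per current),
    = kg·m²·s⁻³·A⁻¹.
F = C/V (capacitance = charge per voltage),
    = A·s/(kg·m²·s⁻³·A⁻¹) (substituting C and V),
    = kg⁻¹·m⁻²·s⁴·A².
Combining: V·F = (kg·m²·s⁻³·A⁻¹) · (kg⁻¹·m⁻²·s⁴·A²) = s·A.
s·A is the base-SI form of the coulomb.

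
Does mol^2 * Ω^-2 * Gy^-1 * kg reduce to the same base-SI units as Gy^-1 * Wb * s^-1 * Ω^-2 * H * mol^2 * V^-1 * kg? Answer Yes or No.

Left side:
  Ω = V/A (resistance = voltage per current),
      = kg·m²·s⁻³·A⁻².
  So Ω⁻² = kg⁻²·m⁻⁴·s⁶·A⁴.
  Gy = J/kg (absorbed dose = energy per mass),
      = m²·s⁻².
  So Gy⁻¹ = m⁻²·s².
  Combining: mol²·Ω⁻²·Gy⁻¹·kg = mol² · (kg⁻²·m⁻⁴·s⁶·A⁴) · (m⁻²·s²) · kg = kg⁻¹·m⁻⁶·s⁸·A⁴·mol².
Right side:
  Gy = J/kg (absorbed dose = energy per mass),
      = m²·s⁻².
  So Gy⁻¹ = m⁻²·s².
  Wb = V·s (flux: a volt is a weber per second),
      = kg·m²·s⁻²·A⁻¹.
  Ω = V/A (resistance = voltage per current),
      = kg·m²·s⁻³·A⁻².
  So Ω⁻² = kg⁻²·m⁻⁴·s⁶·A⁴.
  H = Wb/A (inductance = flux per current),
      = kg·m²·s⁻²·A⁻².
  V = W/A (potential = power per current),
      = kg·m²·s⁻³·A⁻¹.
  So V⁻¹ = kg⁻¹·m⁻²·s³·A.
  Combining: Gy⁻¹·Wb·s⁻¹·Ω⁻²·H·mol²·V⁻¹·kg = (m⁻²·s²) · (kg·m²·s⁻²·A⁻¹) · s⁻¹ · (kg⁻²·m⁻⁴·s⁶·A⁴) · (kg·m²·s⁻²·A⁻²) · mol² · (kg⁻¹·m⁻²·s³·A) · kg = m⁻⁴·s⁶·A²·mol².
Left is kg⁻¹·m⁻⁶·s⁸·A⁴·mol²; right is m⁻⁴·s⁶·A²·mol² — different.

No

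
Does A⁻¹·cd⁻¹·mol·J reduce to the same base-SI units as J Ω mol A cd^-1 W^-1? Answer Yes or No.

Yes

Left side:
  J = N·m (work = force × distance),
      = kg·m²·s⁻².
  Combining: A⁻¹·cd⁻¹·mol·J = A⁻¹ · cd⁻¹ · mol · (kg·m²·s⁻²) = kg·m²·s⁻²·A⁻¹·mol·cd⁻¹.
Right side:
  J = N·m (work = force × distance),
      = kg·m²·s⁻².
  Ω = V/A (resistance = voltage per current),
      = kg·m²·s⁻³·A⁻².
  W = J/s (power = energy per time),
      = kg·m²·s⁻³.
  So W⁻¹ = kg⁻¹·m⁻²·s³.
  Combining: J·Ω·mol·A·cd⁻¹·W⁻¹ = (kg·m²·s⁻²) · (kg·m²·s⁻³·A⁻²) · mol · A · cd⁻¹ · (kg⁻¹·m⁻²·s³) = kg·m²·s⁻²·A⁻¹·mol·cd⁻¹.
Both reduce to kg·m²·s⁻²·A⁻¹·mol·cd⁻¹.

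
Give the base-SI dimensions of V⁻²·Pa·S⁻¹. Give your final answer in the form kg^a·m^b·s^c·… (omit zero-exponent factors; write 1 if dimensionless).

V = W/A (potential = power per current),
    = kg·m²·s⁻³·A⁻¹.
So V⁻² = kg⁻²·m⁻⁴·s⁶·A².
Pa = N/m² (pressure = force per area),
    = kg·m⁻¹·s⁻².
S = 1/Ω (conductance is reciprocal resistance),
    = kg⁻¹·m⁻²·s³·A².
So S⁻¹ = kg·m²·s⁻³·A⁻².
Combining: V⁻²·Pa·S⁻¹ = (kg⁻²·m⁻⁴·s⁶·A²) · (kg·m⁻¹·s⁻²) · (kg·m²·s⁻³·A⁻²) = m⁻³·s.

m⁻³·s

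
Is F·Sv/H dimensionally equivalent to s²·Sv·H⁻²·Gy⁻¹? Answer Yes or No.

Left side:
  F = C/V (capacitance = charge per voltage),
      = A·s/(kg·m²·s⁻³·A⁻¹) (substituting C and V),
      = kg⁻¹·m⁻²·s⁴·A².
  H = Wb/A (inductance = flux per current),
      = kg·m²·s⁻²·A⁻².
  So H⁻¹ = kg⁻¹·m⁻²·s²·A².
  Sv = J/kg (equivalent dose = energy per mass),
      = m²·s⁻².
  Combining: F·H⁻¹·Sv = (kg⁻¹·m⁻²·s⁴·A²) · (kg⁻¹·m⁻²·s²·A²) · (m²·s⁻²) = kg⁻²·m⁻²·s⁴·A⁴.
Right side:
  Sv = m²·s⁻².
  H = kg·m²·s⁻²·A⁻².
  So H⁻² = kg⁻²·m⁻⁴·s⁴·A⁴.
  Gy = m²·s⁻².
  So Gy⁻¹ = m⁻²·s².
  Combining: s²·Sv·H⁻²·Gy⁻¹ = s² · (m²·s⁻²) · (kg⁻²·m⁻⁴·s⁴·A⁴) · (m⁻²·s²) = kg⁻²·m⁻⁴·s⁶·A⁴.
Left is kg⁻²·m⁻²·s⁴·A⁴; right is kg⁻²·m⁻⁴·s⁶·A⁴ — different.

No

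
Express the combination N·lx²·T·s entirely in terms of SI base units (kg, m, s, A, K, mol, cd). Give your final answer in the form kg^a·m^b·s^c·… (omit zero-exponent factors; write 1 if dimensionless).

N = kg·m·s⁻².
lx = m⁻²·cd.
So lx² = m⁻⁴·cd².
T = kg·s⁻²·A⁻¹.
Combining: N·lx²·T·s = (kg·m·s⁻²) · (m⁻⁴·cd²) · (kg·s⁻²·A⁻¹) · s = kg²·m⁻³·s⁻³·A⁻¹·cd².

kg²·m⁻³·s⁻³·A⁻¹·cd²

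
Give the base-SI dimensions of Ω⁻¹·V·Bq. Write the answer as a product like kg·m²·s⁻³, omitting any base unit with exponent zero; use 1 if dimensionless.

s⁻¹·A

Ω = kg·m²·s⁻³·A⁻².
So Ω⁻¹ = kg⁻¹·m⁻²·s³·A².
V = kg·m²·s⁻³·A⁻¹.
Bq = s⁻¹.
Combining: Ω⁻¹·V·Bq = (kg⁻¹·m⁻²·s³·A²) · (kg·m²·s⁻³·A⁻¹) · s⁻¹ = s⁻¹·A.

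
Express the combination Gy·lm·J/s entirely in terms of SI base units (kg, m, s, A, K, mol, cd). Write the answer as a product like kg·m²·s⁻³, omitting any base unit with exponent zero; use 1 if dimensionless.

kg·m⁴·s⁻⁵·cd

Gy = m²·s⁻².
lm = cd.
J = kg·m²·s⁻².
Combining: s⁻¹·Gy·lm·J = s⁻¹ · (m²·s⁻²) · cd · (kg·m²·s⁻²) = kg·m⁴·s⁻⁵·cd.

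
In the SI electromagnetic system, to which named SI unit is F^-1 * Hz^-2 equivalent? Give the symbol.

H

F = kg⁻¹·m⁻²·s⁴·A².
So F⁻¹ = kg·m²·s⁻⁴·A⁻².
Hz = s⁻¹.
So Hz⁻² = s².
Combining: F⁻¹·Hz⁻² = (kg·m²·s⁻⁴·A⁻²) · s² = kg·m²·s⁻²·A⁻².
kg·m²·s⁻²·A⁻² is the base-SI form of the henry.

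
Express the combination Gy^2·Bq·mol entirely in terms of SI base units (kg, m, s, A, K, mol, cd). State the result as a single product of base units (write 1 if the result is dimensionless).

Gy = m²·s⁻².
So Gy² = m⁴·s⁻⁴.
Bq = s⁻¹.
Combining: Gy²·Bq·mol = (m⁴·s⁻⁴) · s⁻¹ · mol = m⁴·s⁻⁵·mol.

m⁴·s⁻⁵·mol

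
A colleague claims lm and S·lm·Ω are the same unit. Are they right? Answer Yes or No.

Left side:
  lm = cd.
Right side:
  S = kg⁻¹·m⁻²·s³·A².
  lm = cd.
  Ω = kg·m²·s⁻³·A⁻².
  Combining: S·lm·Ω = (kg⁻¹·m⁻²·s³·A²) · cd · (kg·m²·s⁻³·A⁻²) = cd.
Both reduce to cd.

Yes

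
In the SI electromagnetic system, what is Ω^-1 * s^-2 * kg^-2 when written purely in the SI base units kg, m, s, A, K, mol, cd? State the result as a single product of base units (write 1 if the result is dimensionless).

kg⁻³·m⁻²·s·A²

Ω = V/A (resistance = voltage per current),
    = kg·m²·s⁻³·A⁻².
So Ω⁻¹ = kg⁻¹·m⁻²·s³·A².
Combining: Ω⁻¹·s⁻²·kg⁻² = (kg⁻¹·m⁻²·s³·A²) · s⁻² · kg⁻² = kg⁻³·m⁻²·s·A².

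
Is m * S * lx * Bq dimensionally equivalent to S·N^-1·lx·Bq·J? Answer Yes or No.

Left side:
  S = 1/Ω (conductance is reciprocal resistance),
      = kg⁻¹·m⁻²·s³·A².
  lx = lm/m² (illuminance = luminous flux per area),
      = m⁻²·cd.
  Bq = 1/s = s⁻¹ (activity is decays per second).
  Combining: m·S·lx·Bq = m · (kg⁻¹·m⁻²·s³·A²) · (m⁻²·cd) · s⁻¹ = kg⁻¹·m⁻³·s²·A²·cd.
Right side:
  S = 1/Ω (conductance is reciprocal resistance),
      = kg⁻¹·m⁻²·s³·A².
  N = kg·m/s² = kg·m·s⁻² (force = mass × acceleration).
  So N⁻¹ = kg⁻¹·m⁻¹·s².
  lx = lm/m² (illuminance = luminous flux per area),
      = m⁻²·cd.
  Bq = 1/s = s⁻¹ (activity is decays per second).
  J = N·m (work = force × distance),
      = kg·m²·s⁻².
  Combining: S·N⁻¹·lx·Bq·J = (kg⁻¹·m⁻²·s³·A²) · (kg⁻¹·m⁻¹·s²) · (m⁻²·cd) · s⁻¹ · (kg·m²·s⁻²) = kg⁻¹·m⁻³·s²·A²·cd.
Both reduce to kg⁻¹·m⁻³·s²·A²·cd.

Yes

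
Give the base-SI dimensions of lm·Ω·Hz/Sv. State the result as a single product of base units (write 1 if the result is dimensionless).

kg·s⁻²·A⁻²·cd

lm = cd·sr = cd (luminous flux; sr is dimensionless).
Ω = V/A (resistance = voltage per current),
    = kg·m²·s⁻³·A⁻².
Hz = 1/s = s⁻¹ (frequency is cycles per second).
Sv = J/kg (equivalent dose = energy per mass),
    = m²·s⁻².
So Sv⁻¹ = m⁻²·s².
Combining: lm·Ω·Hz·Sv⁻¹ = cd · (kg·m²·s⁻³·A⁻²) · s⁻¹ · (m⁻²·s²) = kg·s⁻²·A⁻²·cd.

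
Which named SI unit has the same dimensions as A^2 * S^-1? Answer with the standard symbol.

S = 1/Ω (conductance is reciprocal resistance),
    = kg⁻¹·m⁻²·s³·A².
So S⁻¹ = kg·m²·s⁻³·A⁻².
Combining: A²·S⁻¹ = A² · (kg·m²·s⁻³·A⁻²) = kg·m²·s⁻³.
kg·m²·s⁻³ is the base-SI form of the watt.

W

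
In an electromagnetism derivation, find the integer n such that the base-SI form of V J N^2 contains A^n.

-1

V = W/A (potential = power per current),
    = kg·m²·s⁻³·A⁻¹.
J = N·m (work = force × distance),
    = kg·m²·s⁻².
N = kg·m/s² = kg·m·s⁻² (force = mass × acceleration).
So N² = kg²·m²·s⁻⁴.
Combining: V·J·N² = (kg·m²·s⁻³·A⁻¹) · (kg·m²·s⁻²) · (kg²·m²·s⁻⁴) = kg⁴·m⁶·s⁻⁹·A⁻¹.
The exponent of A is -1.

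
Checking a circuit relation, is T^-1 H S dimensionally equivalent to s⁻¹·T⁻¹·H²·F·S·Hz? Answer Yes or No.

Left side:
  T = kg·s⁻²·A⁻¹.
  So T⁻¹ = kg⁻¹·s²·A.
  H = kg·m²·s⁻²·A⁻².
  S = kg⁻¹·m⁻²·s³·A².
  Combining: T⁻¹·H·S = (kg⁻¹·s²·A) · (kg·m²·s⁻²·A⁻²) · (kg⁻¹·m⁻²·s³·A²) = kg⁻¹·s³·A.
Right side:
  T = kg·s⁻²·A⁻¹.
  So T⁻¹ = kg⁻¹·s²·A.
  H = kg·m²·s⁻²·A⁻².
  So H² = kg²·m⁴·s⁻⁴·A⁻⁴.
  F = kg⁻¹·m⁻²·s⁴·A².
  S = kg⁻¹·m⁻²·s³·A².
  Hz = s⁻¹.
  Combining: s⁻¹·T⁻¹·H²·F·S·Hz = s⁻¹ · (kg⁻¹·s²·A) · (kg²·m⁴·s⁻⁴·A⁻⁴) · (kg⁻¹·m⁻²·s⁴·A²) · (kg⁻¹·m⁻²·s³·A²) · s⁻¹ = kg⁻¹·s³·A.
Both reduce to kg⁻¹·s³·A.

Yes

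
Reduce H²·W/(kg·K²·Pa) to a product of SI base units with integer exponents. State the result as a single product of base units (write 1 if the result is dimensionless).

kg·m⁷·s⁻⁵·A⁻⁴·K⁻²

H = Wb/A (inductance = flux per current),
    = kg·m²·s⁻²·A⁻².
So H² = kg²·m⁴·s⁻⁴·A⁻⁴.
Pa = N/m² (pressure = force per area),
    = kg·m⁻¹·s⁻².
So Pa⁻¹ = kg⁻¹·m·s².
W = J/s (power = energy per time),
    = kg·m²·s⁻³.
Combining: kg⁻¹·K⁻²·H²·Pa⁻¹·W = kg⁻¹ · K⁻² · (kg²·m⁴·s⁻⁴·A⁻⁴) · (kg⁻¹·m·s²) · (kg·m²·s⁻³) = kg·m⁷·s⁻⁵·A⁻⁴·K⁻².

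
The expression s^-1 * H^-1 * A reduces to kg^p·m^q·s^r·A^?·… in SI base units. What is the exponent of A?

H = Wb/A (inductance = flux per current),
    = kg·m²·s⁻²·A⁻².
So H⁻¹ = kg⁻¹·m⁻²·s²·A².
Combining: s⁻¹·H⁻¹·A = s⁻¹ · (kg⁻¹·m⁻²·s²·A²) · A = kg⁻¹·m⁻²·s·A³.
The exponent of A is 3.

3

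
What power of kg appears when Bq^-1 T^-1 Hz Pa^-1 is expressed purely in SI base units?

Bq = 1/s = s⁻¹ (activity is decays per second).
So Bq⁻¹ = s.
T = Wb/m² (flux density = flux per area),
    = kg·s⁻²·A⁻¹.
So T⁻¹ = kg⁻¹·s²·A.
Hz = 1/s = s⁻¹ (frequency is cycles per second).
Pa = N/m² (pressure = force per area),
    = kg·m⁻¹·s⁻².
So Pa⁻¹ = kg⁻¹·m·s².
Combining: Bq⁻¹·T⁻¹·Hz·Pa⁻¹ = s · (kg⁻¹·s²·A) · s⁻¹ · (kg⁻¹·m·s²) = kg⁻²·m·s⁴·A.
The exponent of kg is -2.

-2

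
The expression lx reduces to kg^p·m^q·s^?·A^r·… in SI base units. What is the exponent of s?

lx = lm/m² (illuminance = luminous flux per area),
    = m⁻²·cd.
The exponent of s is 0.

0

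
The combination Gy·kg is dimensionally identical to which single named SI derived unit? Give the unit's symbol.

J

Gy = m²·s⁻².
Combining: Gy·kg = (m²·s⁻²) · kg = kg·m²·s⁻².
kg·m²·s⁻² is the base-SI form of the joule.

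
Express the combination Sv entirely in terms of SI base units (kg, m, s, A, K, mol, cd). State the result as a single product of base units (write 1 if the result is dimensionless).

m²·s⁻²

Sv = J/kg (equivalent dose = energy per mass),
    = m²·s⁻².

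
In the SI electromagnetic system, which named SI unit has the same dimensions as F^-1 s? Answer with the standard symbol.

F = C/V (capacitance = charge per voltage),
    = A·s/(kg·m²·s⁻³·A⁻¹) (substituting C and V),
    = kg⁻¹·m⁻²·s⁴·A².
So F⁻¹ = kg·m²·s⁻⁴·A⁻².
Combining: F⁻¹·s = (kg·m²·s⁻⁴·A⁻²) · s = kg·m²·s⁻³·A⁻².
kg·m²·s⁻³·A⁻² is the base-SI form of the ohm.

Ω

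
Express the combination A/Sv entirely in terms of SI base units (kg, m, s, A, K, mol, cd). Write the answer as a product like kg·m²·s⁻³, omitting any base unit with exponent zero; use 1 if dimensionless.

Sv = J/kg (equivalent dose = energy per mass),
    = m²·s⁻².
So Sv⁻¹ = m⁻²·s².
Combining: Sv⁻¹·A = (m⁻²·s²) · A = m⁻²·s²·A.

m⁻²·s²·A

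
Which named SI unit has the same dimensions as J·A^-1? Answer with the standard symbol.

Wb

J = N·m (work = force × distance),
    = kg·m²·s⁻².
Combining: J·A⁻¹ = (kg·m²·s⁻²) · A⁻¹ = kg·m²·s⁻²·A⁻¹.
kg·m²·s⁻²·A⁻¹ is the base-SI form of the weber.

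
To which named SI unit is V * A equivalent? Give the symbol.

V = W/A (potential = power per current),
    = kg·m²·s⁻³·A⁻¹.
Combining: V·A = (kg·m²·s⁻³·A⁻¹) · A = kg·m²·s⁻³.
kg·m²·s⁻³ is the base-SI form of the watt.

W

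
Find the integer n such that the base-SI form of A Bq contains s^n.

Bq = 1/s = s⁻¹ (activity is decays per second).
Combining: A·Bq = A · s⁻¹ = s⁻¹·A.
The exponent of s is -1.

-1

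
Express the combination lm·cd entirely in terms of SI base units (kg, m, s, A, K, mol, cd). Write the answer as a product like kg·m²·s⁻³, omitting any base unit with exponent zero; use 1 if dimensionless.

lm = cd.
Combining: lm·cd = cd · cd = cd².

cd²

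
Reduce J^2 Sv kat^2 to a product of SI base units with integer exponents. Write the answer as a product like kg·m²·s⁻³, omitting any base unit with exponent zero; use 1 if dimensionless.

J = N·m (work = force × distance),
    = kg·m²·s⁻².
So J² = kg²·m⁴·s⁻⁴.
Sv = J/kg (equivalent dose = energy per mass),
    = m²·s⁻².
kat = mol/s = s⁻¹·mol (catalytic activity).
So kat² = s⁻²·mol².
Combining: J²·Sv·kat² = (kg²·m⁴·s⁻⁴) · (m²·s⁻²) · (s⁻²·mol²) = kg²·m⁶·s⁻⁸·mol².

kg²·m⁶·s⁻⁸·mol²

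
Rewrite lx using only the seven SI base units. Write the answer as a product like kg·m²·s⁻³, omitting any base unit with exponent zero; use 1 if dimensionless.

lx = m⁻²·cd.

m⁻²·cd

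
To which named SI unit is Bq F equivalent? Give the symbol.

S

Bq = 1/s = s⁻¹ (activity is decays per second).
F = C/V (capacitance = charge per voltage),
    = A·s/(kg·m²·s⁻³·A⁻¹) (substituting C and V),
    = kg⁻¹·m⁻²·s⁴·A².
Combining: Bq·F = s⁻¹ · (kg⁻¹·m⁻²·s⁴·A²) = kg⁻¹·m⁻²·s³·A².
kg⁻¹·m⁻²·s³·A² is the base-SI form of the siemens.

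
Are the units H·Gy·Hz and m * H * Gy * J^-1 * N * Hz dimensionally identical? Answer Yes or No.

Left side:
  H = kg·m²·s⁻²·A⁻².
  Gy = m²·s⁻².
  Hz = s⁻¹.
  Combining: H·Gy·Hz = (kg·m²·s⁻²·A⁻²) · (m²·s⁻²) · s⁻¹ = kg·m⁴·s⁻⁵·A⁻².
Right side:
  H = Wb/A (inductance = flux per current),
      = kg·m²·s⁻²·A⁻².
  Gy = J/kg (absorbed dose = energy per mass),
      = m²·s⁻².
  J = N·m (work = force × distance),
      = kg·m²·s⁻².
  So J⁻¹ = kg⁻¹·m⁻²·s².
  N = kg·m/s² = kg·m·s⁻² (force = mass × acceleration).
  Hz = 1/s = s⁻¹ (frequency is cycles per second).
  Combining: m·H·Gy·J⁻¹·N·Hz = m · (kg·m²·s⁻²·A⁻²) · (m²·s⁻²) · (kg⁻¹·m⁻²·s²) · (kg·m·s⁻²) · s⁻¹ = kg·m⁴·s⁻⁵·A⁻².
Both reduce to kg·m⁴·s⁻⁵·A⁻².

Yes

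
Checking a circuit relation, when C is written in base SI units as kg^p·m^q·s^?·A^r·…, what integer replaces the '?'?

1

C = s·A.
The exponent of s is 1.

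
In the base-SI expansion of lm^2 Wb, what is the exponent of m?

2

lm = cd·sr = cd (luminous flux; sr is dimensionless).
So lm² = cd².
Wb = V·s (flux: a volt is a weber per second),
    = kg·m²·s⁻²·A⁻¹.
Combining: lm²·Wb = cd² · (kg·m²·s⁻²·A⁻¹) = kg·m²·s⁻²·A⁻¹·cd².
The exponent of m is 2.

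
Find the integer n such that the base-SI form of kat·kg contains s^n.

kat = s⁻¹·mol.
Combining: kat·kg = (s⁻¹·mol) · kg = kg·s⁻¹·mol.
The exponent of s is -1.

-1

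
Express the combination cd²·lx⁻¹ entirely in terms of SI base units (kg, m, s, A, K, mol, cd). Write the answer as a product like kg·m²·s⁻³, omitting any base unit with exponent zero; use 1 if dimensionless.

m²·cd

lx = lm/m² (illuminance = luminous flux per area),
    = m⁻²·cd.
So lx⁻¹ = m²·cd⁻¹.
Combining: cd²·lx⁻¹ = cd² · (m²·cd⁻¹) = m²·cd.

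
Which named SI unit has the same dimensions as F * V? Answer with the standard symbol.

C

F = kg⁻¹·m⁻²·s⁴·A².
V = kg·m²·s⁻³·A⁻¹.
Combining: F·V = (kg⁻¹·m⁻²·s⁴·A²) · (kg·m²·s⁻³·A⁻¹) = s·A.
s·A is the base-SI form of the coulomb.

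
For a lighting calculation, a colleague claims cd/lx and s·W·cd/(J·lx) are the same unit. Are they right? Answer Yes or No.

Yes

Left side:
  lx = lm/m² (illuminance = luminous flux per area),
      = m⁻²·cd.
  So lx⁻¹ = m²·cd⁻¹.
  Combining: cd·lx⁻¹ = cd · (m²·cd⁻¹) = m².
Right side:
  J = kg·m²·s⁻².
  So J⁻¹ = kg⁻¹·m⁻²·s².
  lx = m⁻²·cd.
  So lx⁻¹ = m²·cd⁻¹.
  W = kg·m²·s⁻³.
  Combining: J⁻¹·lx⁻¹·s·W·cd = (kg⁻¹·m⁻²·s²) · (m²·cd⁻¹) · s · (kg·m²·s⁻³) · cd = m².
Both reduce to m².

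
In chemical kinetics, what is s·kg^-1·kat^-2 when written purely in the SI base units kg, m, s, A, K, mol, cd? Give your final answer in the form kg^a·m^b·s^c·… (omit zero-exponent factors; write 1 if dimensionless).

kat = s⁻¹·mol.
So kat⁻² = s²·mol⁻².
Combining: s·kg⁻¹·kat⁻² = s · kg⁻¹ · (s²·mol⁻²) = kg⁻¹·s³·mol⁻².

kg⁻¹·s³·mol⁻²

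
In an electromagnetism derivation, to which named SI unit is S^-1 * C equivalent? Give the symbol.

Wb

S = kg⁻¹·m⁻²·s³·A².
So S⁻¹ = kg·m²·s⁻³·A⁻².
C = s·A.
Combining: S⁻¹·C = (kg·m²·s⁻³·A⁻²) · (s·A) = kg·m²·s⁻²·A⁻¹.
kg·m²·s⁻²·A⁻¹ is the base-SI form of the weber.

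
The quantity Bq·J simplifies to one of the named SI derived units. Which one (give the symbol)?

Bq = 1/s = s⁻¹ (activity is decays per second).
J = N·m (work = force × distance),
    = kg·m²·s⁻².
Combining: Bq·J = s⁻¹ · (kg·m²·s⁻²) = kg·m²·s⁻³.
kg·m²·s⁻³ is the base-SI form of the watt.

W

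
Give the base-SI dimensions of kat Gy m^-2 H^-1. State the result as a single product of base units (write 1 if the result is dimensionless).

kat = mol/s = s⁻¹·mol (catalytic activity).
Gy = J/kg (absorbed dose = energy per mass),
    = m²·s⁻².
H = Wb/A (inductance = flux per current),
    = kg·m²·s⁻²·A⁻².
So H⁻¹ = kg⁻¹·m⁻²·s²·A².
Combining: kat·Gy·m⁻²·H⁻¹ = (s⁻¹·mol) · (m²·s⁻²) · m⁻² · (kg⁻¹·m⁻²·s²·A²) = kg⁻¹·m⁻²·s⁻¹·A²·mol.

kg⁻¹·m⁻²·s⁻¹·A²·mol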